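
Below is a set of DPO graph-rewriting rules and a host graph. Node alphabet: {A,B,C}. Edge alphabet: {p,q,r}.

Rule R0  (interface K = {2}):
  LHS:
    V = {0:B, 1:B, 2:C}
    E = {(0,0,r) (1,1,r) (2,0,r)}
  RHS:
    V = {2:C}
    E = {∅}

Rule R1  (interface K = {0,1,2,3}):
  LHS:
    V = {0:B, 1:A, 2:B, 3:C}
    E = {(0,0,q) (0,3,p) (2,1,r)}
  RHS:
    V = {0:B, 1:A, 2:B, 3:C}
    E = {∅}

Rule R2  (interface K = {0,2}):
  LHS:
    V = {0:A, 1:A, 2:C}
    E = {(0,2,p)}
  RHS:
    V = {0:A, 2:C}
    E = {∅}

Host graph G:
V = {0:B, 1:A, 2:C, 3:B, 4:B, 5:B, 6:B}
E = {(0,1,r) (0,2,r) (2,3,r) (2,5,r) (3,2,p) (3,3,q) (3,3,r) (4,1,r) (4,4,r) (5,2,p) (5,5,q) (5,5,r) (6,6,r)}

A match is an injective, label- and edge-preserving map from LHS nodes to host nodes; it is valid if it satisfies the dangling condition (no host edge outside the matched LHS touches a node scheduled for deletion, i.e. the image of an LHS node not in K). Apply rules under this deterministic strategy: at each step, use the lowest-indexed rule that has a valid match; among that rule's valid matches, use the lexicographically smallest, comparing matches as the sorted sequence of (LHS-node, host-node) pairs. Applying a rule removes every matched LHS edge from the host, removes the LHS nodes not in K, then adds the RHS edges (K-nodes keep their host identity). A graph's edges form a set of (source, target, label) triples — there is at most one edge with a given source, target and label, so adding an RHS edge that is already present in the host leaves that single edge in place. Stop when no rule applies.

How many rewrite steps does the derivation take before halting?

initial: |V|=7 |E|=13  E = 0-r->1 0-r->2 2-r->3 2-r->5 3-p->2 3-q->3 3-r->3 4-r->1 4-r->4 5-p->2 5-q->5 5-r->5 6-r->6
step 1: apply R1 at {0↦3, 1↦1, 2↦0, 3↦2}  → |V|=7 |E|=10  E = 0-r->2 2-r->3 2-r->5 3-r->3 4-r->1 4-r->4 5-p->2 5-q->5 5-r->5 6-r->6
step 2: apply R0 at {0↦3, 1↦6, 2↦2}  → |V|=5 |E|=7  E = 0-r->2 2-r->5 4-r->1 4-r->4 5-p->2 5-q->5 5-r->5
step 3: apply R1 at {0↦5, 1↦1, 2↦4, 3↦2}  → |V|=5 |E|=4  E = 0-r->2 2-r->5 4-r->4 5-r->5
step 4: apply R0 at {0↦5, 1↦4, 2↦2}  → |V|=3 |E|=1  E = 0-r->2
final graph: no rule applies after step 4

Answer: 4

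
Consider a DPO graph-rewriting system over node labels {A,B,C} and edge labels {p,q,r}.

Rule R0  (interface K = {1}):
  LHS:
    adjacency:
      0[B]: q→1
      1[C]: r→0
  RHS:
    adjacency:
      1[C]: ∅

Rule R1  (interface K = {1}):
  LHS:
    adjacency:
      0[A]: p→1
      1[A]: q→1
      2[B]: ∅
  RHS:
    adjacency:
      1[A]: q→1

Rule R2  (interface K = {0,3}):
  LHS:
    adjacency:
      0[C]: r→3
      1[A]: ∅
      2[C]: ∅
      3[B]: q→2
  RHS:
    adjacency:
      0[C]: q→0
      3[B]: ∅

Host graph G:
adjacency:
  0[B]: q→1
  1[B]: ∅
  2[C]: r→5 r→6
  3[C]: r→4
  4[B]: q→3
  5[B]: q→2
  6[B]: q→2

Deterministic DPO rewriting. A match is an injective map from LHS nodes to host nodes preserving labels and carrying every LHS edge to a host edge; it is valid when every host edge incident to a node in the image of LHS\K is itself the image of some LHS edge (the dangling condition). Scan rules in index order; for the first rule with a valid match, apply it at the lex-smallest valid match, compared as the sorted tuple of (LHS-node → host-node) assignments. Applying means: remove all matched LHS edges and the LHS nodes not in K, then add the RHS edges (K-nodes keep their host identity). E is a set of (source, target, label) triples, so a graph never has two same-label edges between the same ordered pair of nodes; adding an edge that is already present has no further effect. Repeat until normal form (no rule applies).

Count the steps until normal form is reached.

initial: |V|=7 |E|=7  E = 0-q->1 2-r->5 2-r->6 3-r->4 4-q->3 5-q->2 6-q->2
step 1: apply R0 at {0↦4, 1↦3}  → |V|=6 |E|=5  E = 0-q->1 2-r->5 2-r->6 5-q->2 6-q->2
step 2: apply R0 at {0↦5, 1↦2}  → |V|=5 |E|=3  E = 0-q->1 2-r->6 6-q->2
step 3: apply R0 at {0↦6, 1↦2}  → |V|=4 |E|=1  E = 0-q->1
halt: no rule applies after step 3

Answer: 3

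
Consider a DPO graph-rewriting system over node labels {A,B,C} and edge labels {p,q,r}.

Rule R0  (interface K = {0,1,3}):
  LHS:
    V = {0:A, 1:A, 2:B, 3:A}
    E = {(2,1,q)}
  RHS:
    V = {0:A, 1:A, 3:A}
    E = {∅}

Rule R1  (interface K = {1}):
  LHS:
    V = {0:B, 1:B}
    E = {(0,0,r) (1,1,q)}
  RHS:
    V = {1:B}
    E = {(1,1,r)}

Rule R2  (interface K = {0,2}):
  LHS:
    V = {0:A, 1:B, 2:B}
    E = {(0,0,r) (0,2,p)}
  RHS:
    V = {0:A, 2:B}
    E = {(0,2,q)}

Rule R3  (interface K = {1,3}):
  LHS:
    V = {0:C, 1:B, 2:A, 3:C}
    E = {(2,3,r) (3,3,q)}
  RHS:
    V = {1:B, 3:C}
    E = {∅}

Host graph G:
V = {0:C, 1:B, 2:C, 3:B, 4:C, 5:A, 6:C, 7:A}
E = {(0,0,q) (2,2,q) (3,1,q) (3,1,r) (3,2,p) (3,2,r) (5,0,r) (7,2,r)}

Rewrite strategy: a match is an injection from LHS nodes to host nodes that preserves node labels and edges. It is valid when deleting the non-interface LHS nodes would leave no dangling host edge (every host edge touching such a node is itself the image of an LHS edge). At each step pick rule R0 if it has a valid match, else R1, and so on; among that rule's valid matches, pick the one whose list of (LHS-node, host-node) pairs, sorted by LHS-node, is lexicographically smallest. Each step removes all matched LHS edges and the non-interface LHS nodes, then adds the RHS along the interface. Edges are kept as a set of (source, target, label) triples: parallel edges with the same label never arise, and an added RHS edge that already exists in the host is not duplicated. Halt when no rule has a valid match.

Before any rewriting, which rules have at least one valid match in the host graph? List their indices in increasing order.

R0: no valid match — LHS pattern not found
R1: no valid match — LHS pattern not found
R2: no valid match — LHS pattern not found
R3: 8 valid matches — {0↦4, 1↦1, 2↦5, 3↦0}, {0↦4, 1↦1, 2↦7, 3↦2}, {0↦4, 1↦3, 2↦5, 3↦0} (+5 more)

Answer: [R3]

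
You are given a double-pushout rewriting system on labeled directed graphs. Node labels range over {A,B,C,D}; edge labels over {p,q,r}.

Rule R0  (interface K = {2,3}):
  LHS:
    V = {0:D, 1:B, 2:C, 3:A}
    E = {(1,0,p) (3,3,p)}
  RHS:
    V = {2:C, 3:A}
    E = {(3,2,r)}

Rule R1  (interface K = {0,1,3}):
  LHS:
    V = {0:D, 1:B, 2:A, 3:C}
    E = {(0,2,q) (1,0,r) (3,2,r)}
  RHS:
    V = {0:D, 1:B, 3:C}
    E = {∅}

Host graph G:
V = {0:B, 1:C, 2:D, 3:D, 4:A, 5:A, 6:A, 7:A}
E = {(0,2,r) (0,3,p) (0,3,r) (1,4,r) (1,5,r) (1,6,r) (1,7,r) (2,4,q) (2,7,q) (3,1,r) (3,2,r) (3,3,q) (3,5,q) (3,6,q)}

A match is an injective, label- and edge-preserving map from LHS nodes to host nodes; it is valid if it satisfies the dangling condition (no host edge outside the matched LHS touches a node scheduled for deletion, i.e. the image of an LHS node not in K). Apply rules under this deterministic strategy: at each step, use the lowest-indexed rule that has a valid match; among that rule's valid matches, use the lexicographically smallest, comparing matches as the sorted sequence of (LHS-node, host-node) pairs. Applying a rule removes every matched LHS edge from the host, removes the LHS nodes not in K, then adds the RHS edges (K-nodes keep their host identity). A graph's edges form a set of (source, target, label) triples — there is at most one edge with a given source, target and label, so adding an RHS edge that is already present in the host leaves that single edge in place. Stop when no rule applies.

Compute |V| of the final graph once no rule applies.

Answer: 6

Rewrite trace:
[0] host  ⇒  8 nodes, 14 edges  {0-r->2 0-p->3 0-r->3 1-r->4 1-r->5 1-r->6 1-r->7 2-q->4 2-q->7 3-r->1 3-r->2 3-q->3 3-q->5 3-q->6}
[1] R1 @ {0↦2, 1↦0, 2↦4, 3↦1}  ⇒  7 nodes, 11 edges  {0-p->3 0-r->3 1-r->5 1-r->6 1-r->7 2-q->7 3-r->1 3-r->2 3-q->3 3-q->5 3-q->6}
[2] R1 @ {0↦3, 1↦0, 2↦5, 3↦1}  ⇒  6 nodes, 8 edges  {0-p->3 1-r->6 1-r->7 2-q->7 3-r->1 3-r->2 3-q->3 3-q->6}
final graph: no rule applies after step 2
NF nodes: {0:B, 1:C, 2:D, 3:D, 6:A, 7:A}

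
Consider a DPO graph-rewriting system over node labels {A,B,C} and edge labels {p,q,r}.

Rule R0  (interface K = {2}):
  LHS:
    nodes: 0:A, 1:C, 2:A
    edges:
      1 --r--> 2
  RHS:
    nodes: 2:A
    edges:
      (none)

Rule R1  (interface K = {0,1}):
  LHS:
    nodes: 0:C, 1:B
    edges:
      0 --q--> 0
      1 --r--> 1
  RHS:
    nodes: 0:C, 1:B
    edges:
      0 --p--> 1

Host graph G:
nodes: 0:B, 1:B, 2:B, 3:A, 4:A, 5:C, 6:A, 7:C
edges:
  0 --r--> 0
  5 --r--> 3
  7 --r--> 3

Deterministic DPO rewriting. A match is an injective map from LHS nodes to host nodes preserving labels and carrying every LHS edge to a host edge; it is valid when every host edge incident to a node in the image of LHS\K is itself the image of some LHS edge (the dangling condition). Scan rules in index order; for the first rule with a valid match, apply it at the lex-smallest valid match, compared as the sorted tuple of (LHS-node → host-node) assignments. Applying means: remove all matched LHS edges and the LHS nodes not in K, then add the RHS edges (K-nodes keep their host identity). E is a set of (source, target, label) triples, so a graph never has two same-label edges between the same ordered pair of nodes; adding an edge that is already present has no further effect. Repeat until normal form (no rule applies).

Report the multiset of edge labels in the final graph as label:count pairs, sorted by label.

Answer: r:1

Rewrite trace:
initial: |V|=8 |E|=3  E = 0-r->0 5-r->3 7-r->3
step 1: apply R0 at {0↦4, 1↦5, 2↦3}  → |V|=6 |E|=2  E = 0-r->0 7-r->3
step 2: apply R0 at {0↦6, 1↦7, 2↦3}  → |V|=4 |E|=1  E = 0-r->0
normal form: no rule applies after step 2
NF edges: [(0, 0, 'r')]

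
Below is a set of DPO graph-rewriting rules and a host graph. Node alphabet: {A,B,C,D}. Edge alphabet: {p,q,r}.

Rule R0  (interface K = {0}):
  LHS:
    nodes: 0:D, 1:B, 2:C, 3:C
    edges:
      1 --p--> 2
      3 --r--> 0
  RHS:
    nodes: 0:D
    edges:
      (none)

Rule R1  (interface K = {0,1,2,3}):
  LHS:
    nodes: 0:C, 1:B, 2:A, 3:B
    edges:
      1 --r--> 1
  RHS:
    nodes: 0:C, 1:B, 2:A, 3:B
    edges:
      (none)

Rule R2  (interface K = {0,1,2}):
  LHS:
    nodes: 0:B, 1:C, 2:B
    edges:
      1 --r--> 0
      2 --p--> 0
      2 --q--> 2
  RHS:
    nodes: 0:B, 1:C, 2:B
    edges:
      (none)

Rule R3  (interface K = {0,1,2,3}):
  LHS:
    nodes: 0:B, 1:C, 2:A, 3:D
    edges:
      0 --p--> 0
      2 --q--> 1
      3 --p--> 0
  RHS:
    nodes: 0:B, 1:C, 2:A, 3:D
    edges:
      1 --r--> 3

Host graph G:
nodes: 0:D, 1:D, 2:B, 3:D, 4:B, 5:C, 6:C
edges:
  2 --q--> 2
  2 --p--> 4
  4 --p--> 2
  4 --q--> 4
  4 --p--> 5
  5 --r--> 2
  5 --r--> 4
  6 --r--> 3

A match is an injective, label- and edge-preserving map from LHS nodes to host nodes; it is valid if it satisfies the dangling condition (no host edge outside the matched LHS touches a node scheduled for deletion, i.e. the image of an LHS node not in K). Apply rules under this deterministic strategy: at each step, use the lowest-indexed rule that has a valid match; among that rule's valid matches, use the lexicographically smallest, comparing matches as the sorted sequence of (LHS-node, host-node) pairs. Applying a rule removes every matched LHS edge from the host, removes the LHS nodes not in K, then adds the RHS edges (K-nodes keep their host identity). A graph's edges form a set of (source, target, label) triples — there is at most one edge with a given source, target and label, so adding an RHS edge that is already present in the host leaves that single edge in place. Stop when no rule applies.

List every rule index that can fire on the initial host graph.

Answer: [R2]

Derivation:
R0: no valid match — 1 raw match, all fail dangling condition
R1: no valid match — LHS pattern not found
R2: 2 valid matches — {0↦2, 1↦5, 2↦4}, {0↦4, 1↦5, 2↦2}
R3: no valid match — LHS pattern not found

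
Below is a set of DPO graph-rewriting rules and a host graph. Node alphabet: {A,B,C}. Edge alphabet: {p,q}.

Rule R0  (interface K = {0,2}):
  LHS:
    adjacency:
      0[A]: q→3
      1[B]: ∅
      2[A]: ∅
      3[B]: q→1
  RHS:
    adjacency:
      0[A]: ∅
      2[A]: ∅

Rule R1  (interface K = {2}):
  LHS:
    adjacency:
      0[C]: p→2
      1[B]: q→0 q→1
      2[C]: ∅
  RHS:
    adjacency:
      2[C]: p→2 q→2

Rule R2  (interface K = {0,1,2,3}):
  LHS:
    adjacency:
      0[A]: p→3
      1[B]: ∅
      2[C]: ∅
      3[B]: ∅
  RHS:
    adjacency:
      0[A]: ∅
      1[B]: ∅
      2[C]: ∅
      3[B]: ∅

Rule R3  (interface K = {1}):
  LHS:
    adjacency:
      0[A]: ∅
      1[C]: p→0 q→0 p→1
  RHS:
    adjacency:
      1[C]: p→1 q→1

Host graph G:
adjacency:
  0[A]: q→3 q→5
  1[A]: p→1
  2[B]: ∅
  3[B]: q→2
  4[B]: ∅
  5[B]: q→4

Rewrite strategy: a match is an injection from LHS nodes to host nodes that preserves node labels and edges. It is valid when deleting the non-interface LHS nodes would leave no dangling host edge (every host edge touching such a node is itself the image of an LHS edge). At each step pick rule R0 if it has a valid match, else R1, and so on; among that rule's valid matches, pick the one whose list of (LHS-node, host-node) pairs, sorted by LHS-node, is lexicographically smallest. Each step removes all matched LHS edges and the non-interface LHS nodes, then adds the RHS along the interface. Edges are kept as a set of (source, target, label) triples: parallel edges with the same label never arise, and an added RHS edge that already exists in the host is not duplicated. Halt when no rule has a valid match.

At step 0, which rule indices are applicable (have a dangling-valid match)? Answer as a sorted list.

R0: 2 valid matches — {0↦0, 1↦2, 2↦1, 3↦3}, {0↦0, 1↦4, 2↦1, 3↦5}
R1: no valid match — LHS pattern not found
R2: no valid match — LHS pattern not found
R3: no valid match — LHS pattern not found

Answer: [R0]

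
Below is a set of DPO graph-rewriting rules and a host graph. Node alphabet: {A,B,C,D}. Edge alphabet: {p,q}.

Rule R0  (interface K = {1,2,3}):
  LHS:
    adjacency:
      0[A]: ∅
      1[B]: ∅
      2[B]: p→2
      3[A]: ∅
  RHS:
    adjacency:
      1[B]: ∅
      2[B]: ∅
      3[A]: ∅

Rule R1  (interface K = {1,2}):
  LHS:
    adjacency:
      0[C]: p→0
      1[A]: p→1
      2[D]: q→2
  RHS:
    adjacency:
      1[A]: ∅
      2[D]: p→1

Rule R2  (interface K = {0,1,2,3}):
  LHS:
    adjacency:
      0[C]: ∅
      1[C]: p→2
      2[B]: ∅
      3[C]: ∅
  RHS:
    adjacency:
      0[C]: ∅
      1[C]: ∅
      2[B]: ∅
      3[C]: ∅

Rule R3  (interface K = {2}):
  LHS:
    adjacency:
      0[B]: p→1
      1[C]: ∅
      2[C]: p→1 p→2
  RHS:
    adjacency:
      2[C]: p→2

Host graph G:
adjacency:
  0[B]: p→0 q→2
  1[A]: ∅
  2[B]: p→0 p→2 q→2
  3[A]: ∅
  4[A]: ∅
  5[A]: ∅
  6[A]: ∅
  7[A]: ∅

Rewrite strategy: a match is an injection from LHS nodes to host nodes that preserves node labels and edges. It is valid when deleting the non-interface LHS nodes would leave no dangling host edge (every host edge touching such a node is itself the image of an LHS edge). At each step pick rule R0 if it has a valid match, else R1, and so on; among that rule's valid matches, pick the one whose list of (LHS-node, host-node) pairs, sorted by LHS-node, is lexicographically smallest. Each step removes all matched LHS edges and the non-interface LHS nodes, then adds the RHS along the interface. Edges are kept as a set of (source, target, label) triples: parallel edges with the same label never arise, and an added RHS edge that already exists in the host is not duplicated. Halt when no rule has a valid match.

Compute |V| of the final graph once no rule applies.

start.  V:8 E:5  edges: 0-p->0 0-q->2 2-p->0 2-p->2 2-q->2
1. fire R0 via {0↦1, 1↦0, 2↦2, 3↦3}  →  V:7 E:4  edges: 0-p->0 0-q->2 2-p->0 2-q->2
2. fire R0 via {0↦3, 1↦2, 2↦0, 3↦4}  →  V:6 E:3  edges: 0-q->2 2-p->0 2-q->2
normal form: no rule applies after step 2
NF nodes: {0:B, 2:B, 4:A, 5:A, 6:A, 7:A}

Answer: 6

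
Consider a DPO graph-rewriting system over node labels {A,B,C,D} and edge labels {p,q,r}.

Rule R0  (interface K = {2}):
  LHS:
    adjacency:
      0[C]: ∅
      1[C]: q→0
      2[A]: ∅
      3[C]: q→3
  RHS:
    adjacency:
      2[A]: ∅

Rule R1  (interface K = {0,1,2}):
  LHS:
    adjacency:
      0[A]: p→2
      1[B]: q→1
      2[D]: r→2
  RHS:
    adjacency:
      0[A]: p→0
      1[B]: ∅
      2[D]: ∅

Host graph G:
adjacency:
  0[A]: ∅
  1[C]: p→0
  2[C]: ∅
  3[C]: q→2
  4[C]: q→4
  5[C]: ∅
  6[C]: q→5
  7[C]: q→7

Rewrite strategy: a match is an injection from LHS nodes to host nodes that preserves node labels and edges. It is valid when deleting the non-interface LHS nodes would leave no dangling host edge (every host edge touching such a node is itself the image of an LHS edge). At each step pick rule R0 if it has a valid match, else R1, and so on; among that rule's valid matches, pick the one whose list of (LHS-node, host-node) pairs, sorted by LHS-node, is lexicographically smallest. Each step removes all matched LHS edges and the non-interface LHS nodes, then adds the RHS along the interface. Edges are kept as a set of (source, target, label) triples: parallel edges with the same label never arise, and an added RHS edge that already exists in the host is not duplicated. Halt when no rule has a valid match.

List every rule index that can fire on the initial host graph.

R0: 4 valid matches — {0↦2, 1↦3, 2↦0, 3↦4}, {0↦2, 1↦3, 2↦0, 3↦7}, {0↦5, 1↦6, 2↦0, 3↦4} (+1 more)
R1: no valid match — LHS pattern not found

Answer: [R0]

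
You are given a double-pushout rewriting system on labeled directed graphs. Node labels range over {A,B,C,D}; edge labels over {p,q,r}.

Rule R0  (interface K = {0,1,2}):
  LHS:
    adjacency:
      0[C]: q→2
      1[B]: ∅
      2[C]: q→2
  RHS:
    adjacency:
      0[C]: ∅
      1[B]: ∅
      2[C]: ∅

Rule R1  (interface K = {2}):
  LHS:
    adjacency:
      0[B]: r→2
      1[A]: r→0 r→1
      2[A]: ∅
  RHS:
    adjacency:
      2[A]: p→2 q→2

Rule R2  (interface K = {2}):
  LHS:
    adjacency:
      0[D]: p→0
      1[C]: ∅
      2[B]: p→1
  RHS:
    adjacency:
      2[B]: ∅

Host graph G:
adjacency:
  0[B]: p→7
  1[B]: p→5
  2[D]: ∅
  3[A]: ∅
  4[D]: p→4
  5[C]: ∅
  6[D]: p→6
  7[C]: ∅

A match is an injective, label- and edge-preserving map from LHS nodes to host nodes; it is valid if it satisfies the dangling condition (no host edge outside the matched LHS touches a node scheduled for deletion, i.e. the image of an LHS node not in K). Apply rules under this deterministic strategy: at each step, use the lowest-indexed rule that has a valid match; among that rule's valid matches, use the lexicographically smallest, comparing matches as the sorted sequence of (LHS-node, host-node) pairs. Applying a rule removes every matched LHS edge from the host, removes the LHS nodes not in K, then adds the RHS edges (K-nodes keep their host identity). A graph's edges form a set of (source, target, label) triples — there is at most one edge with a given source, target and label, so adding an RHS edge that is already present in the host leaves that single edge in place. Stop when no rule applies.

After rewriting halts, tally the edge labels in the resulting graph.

Answer: (no edges)

Steps:
initial: |V|=8 |E|=4  E = 0-p->7 1-p->5 4-p->4 6-p->6
step 1: apply R2 at {0↦4, 1↦5, 2↦1}  → |V|=6 |E|=2  E = 0-p->7 6-p->6
step 2: apply R2 at {0↦6, 1↦7, 2↦0}  → |V|=4 |E|=0  E = ∅
halt: no rule applies after step 2
NF edges: []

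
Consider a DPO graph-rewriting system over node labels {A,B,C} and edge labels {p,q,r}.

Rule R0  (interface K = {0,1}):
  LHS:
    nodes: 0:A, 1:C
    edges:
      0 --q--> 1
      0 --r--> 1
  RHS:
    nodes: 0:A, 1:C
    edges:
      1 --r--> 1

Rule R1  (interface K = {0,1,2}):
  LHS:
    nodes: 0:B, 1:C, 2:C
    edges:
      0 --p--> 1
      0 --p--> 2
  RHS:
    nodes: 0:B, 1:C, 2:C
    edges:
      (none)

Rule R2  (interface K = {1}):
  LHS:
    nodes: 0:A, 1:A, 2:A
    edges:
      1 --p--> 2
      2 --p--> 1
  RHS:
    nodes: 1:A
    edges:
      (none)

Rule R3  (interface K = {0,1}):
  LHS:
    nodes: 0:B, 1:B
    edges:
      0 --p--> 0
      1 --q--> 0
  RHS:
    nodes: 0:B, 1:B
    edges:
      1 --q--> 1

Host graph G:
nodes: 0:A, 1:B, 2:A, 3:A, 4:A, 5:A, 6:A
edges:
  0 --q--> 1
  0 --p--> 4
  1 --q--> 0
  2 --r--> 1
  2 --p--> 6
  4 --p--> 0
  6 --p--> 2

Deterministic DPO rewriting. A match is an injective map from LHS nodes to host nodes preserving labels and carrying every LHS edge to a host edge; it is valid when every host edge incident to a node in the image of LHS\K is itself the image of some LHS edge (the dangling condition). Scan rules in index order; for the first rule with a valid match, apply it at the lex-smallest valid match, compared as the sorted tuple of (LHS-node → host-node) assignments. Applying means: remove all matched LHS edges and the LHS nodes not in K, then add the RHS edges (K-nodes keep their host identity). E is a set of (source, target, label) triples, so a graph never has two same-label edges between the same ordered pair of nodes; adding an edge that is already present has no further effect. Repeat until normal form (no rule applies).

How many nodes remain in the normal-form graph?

Answer: 3

Derivation:
[0] host  ⇒  7 nodes, 7 edges  {0-q->1 0-p->4 1-q->0 2-r->1 2-p->6 4-p->0 6-p->2}
[1] R2 @ {0↦3, 1↦0, 2↦4}  ⇒  5 nodes, 5 edges  {0-q->1 1-q->0 2-r->1 2-p->6 6-p->2}
[2] R2 @ {0↦5, 1↦2, 2↦6}  ⇒  3 nodes, 3 edges  {0-q->1 1-q->0 2-r->1}
halt: no rule applies after step 2
NF nodes: {0:A, 1:B, 2:A}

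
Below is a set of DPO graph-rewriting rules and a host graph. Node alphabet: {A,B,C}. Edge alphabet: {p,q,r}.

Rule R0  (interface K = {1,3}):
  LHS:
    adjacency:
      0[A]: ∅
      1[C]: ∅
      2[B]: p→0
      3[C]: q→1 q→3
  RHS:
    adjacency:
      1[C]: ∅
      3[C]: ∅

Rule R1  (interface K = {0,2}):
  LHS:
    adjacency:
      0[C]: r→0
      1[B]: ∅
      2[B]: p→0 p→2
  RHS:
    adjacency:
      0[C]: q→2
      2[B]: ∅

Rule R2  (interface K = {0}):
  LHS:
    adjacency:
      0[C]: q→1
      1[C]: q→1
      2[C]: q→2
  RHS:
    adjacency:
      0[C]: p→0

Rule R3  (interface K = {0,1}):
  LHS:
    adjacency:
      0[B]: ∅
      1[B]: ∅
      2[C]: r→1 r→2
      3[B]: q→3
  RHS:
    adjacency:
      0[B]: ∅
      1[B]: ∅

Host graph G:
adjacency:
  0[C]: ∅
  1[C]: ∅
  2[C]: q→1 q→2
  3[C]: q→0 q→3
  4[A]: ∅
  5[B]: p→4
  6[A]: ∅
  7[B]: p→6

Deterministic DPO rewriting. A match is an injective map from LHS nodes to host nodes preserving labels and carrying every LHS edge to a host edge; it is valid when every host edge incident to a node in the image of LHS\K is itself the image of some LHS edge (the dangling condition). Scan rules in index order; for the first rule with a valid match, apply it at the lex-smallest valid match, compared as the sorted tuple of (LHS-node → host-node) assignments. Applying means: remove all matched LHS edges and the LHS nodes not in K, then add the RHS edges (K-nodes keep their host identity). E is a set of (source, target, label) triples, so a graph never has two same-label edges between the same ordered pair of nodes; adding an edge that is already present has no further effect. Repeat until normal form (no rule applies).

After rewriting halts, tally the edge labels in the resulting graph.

initial: |V|=8 |E|=6  E = 2-q->1 2-q->2 3-q->0 3-q->3 5-p->4 7-p->6
step 1: apply R0 at {0↦4, 1↦0, 2↦5, 3↦3}  → |V|=6 |E|=3  E = 2-q->1 2-q->2 7-p->6
step 2: apply R0 at {0↦6, 1↦1, 2↦7, 3↦2}  → |V|=4 |E|=0  E = ∅
halt: no rule applies after step 2
NF edges: []

Answer: (no edges)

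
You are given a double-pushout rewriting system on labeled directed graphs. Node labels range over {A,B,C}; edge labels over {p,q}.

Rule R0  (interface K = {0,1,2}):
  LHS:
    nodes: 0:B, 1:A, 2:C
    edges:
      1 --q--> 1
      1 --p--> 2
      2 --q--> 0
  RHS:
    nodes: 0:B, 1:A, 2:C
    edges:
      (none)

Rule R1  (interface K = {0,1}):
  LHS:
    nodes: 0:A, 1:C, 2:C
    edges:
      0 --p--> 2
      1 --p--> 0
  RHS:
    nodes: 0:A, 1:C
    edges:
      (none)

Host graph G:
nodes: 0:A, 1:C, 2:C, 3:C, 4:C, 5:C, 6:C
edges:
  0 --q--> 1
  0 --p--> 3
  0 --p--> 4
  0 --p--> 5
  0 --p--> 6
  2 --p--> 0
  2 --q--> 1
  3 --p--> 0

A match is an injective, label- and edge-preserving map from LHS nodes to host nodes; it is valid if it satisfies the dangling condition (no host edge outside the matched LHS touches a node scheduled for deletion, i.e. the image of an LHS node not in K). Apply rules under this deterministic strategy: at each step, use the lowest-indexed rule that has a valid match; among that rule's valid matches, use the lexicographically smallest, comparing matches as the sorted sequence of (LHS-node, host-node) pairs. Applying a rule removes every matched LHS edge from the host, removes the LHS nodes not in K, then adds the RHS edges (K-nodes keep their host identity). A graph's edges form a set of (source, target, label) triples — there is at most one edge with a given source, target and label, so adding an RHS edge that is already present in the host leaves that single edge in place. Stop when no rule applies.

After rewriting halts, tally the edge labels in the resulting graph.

[0] host  ⇒  7 nodes, 8 edges  {0-q->1 0-p->3 0-p->4 0-p->5 0-p->6 2-p->0 2-q->1 3-p->0}
[1] R1 @ {0↦0, 1↦2, 2↦4}  ⇒  6 nodes, 6 edges  {0-q->1 0-p->3 0-p->5 0-p->6 2-q->1 3-p->0}
[2] R1 @ {0↦0, 1↦3, 2↦5}  ⇒  5 nodes, 4 edges  {0-q->1 0-p->3 0-p->6 2-q->1}
final graph: no rule applies after step 2
NF edges: [(0, 1, 'q'), (0, 3, 'p'), (0, 6, 'p'), (2, 1, 'q')]

Answer: p:2 q:2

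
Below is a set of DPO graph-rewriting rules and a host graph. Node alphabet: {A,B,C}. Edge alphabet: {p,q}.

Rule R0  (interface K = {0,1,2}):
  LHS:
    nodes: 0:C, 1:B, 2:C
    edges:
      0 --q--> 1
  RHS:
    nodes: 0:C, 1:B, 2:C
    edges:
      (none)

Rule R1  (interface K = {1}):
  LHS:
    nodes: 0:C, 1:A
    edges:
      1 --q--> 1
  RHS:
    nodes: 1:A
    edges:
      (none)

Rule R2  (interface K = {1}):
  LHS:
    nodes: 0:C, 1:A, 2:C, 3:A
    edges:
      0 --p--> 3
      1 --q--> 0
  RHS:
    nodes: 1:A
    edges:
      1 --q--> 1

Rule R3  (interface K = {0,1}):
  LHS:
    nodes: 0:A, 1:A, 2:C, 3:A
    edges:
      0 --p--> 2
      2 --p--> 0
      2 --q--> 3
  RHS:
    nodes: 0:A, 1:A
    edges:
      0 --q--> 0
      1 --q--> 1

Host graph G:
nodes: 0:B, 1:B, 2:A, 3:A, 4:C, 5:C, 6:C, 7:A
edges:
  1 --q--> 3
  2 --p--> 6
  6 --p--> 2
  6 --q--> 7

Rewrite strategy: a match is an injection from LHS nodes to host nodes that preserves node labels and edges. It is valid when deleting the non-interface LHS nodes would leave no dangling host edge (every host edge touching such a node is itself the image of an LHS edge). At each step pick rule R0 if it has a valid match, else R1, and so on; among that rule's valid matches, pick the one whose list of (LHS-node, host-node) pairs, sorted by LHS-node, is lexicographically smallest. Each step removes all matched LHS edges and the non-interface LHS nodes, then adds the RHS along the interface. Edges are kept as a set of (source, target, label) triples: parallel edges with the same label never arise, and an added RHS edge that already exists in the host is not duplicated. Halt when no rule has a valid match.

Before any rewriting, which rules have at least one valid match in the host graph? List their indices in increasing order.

R0: no valid match — LHS pattern not found
R1: no valid match — LHS pattern not found
R2: no valid match — LHS pattern not found
R3: 1 valid match — {0↦2, 1↦3, 2↦6, 3↦7}

Answer: [R3]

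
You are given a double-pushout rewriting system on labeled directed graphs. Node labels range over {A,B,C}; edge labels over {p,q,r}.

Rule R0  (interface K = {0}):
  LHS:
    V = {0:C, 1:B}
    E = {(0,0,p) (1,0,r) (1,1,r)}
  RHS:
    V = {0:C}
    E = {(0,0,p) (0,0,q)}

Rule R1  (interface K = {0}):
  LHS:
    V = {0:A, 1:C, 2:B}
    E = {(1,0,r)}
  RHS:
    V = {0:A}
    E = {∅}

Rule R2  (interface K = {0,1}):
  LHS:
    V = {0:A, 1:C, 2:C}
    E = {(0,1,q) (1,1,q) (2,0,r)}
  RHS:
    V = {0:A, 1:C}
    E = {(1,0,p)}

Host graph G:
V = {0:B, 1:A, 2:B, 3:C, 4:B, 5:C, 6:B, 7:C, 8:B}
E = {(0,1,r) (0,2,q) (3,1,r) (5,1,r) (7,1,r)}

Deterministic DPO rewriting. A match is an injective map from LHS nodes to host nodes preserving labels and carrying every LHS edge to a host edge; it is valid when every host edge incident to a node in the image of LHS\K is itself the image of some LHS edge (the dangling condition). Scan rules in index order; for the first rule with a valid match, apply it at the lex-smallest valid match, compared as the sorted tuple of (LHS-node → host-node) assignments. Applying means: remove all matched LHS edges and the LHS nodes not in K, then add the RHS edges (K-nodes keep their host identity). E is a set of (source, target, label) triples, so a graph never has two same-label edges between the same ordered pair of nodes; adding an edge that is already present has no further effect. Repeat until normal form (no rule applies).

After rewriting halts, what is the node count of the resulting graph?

Answer: 3

Rewrite trace:
[0] host  ⇒  9 nodes, 5 edges  {0-r->1 0-q->2 3-r->1 5-r->1 7-r->1}
[1] R1 @ {0↦1, 1↦3, 2↦4}  ⇒  7 nodes, 4 edges  {0-r->1 0-q->2 5-r->1 7-r->1}
[2] R1 @ {0↦1, 1↦5, 2↦6}  ⇒  5 nodes, 3 edges  {0-r->1 0-q->2 7-r->1}
[3] R1 @ {0↦1, 1↦7, 2↦8}  ⇒  3 nodes, 2 edges  {0-r->1 0-q->2}
final graph: no rule applies after step 3
NF nodes: {0:B, 1:A, 2:B}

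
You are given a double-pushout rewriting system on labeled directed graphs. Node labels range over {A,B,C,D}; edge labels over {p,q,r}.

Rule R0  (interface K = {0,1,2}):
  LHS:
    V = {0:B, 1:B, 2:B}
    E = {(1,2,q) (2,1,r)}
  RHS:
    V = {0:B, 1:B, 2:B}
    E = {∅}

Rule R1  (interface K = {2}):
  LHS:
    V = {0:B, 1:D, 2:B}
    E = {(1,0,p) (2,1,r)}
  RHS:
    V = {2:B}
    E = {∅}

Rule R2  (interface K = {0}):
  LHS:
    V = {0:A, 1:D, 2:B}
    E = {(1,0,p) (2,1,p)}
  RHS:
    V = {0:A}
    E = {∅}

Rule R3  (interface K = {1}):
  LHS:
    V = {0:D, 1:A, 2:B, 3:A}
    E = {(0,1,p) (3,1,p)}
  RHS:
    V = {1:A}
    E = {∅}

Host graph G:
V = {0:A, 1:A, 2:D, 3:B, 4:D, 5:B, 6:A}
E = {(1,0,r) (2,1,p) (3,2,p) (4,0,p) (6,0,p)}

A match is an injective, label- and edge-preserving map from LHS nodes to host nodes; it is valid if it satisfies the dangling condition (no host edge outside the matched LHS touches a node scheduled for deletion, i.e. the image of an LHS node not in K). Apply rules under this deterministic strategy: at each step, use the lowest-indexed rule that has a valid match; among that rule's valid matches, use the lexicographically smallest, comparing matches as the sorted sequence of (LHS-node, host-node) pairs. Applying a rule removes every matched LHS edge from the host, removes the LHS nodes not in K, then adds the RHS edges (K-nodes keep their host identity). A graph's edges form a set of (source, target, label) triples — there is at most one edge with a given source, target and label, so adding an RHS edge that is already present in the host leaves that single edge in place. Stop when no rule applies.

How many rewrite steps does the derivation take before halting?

Answer: 2

Derivation:
start.  V:7 E:5  edges: 1-r->0 2-p->1 3-p->2 4-p->0 6-p->0
1. fire R2 via {0↦1, 1↦2, 2↦3}  →  V:5 E:3  edges: 1-r->0 4-p->0 6-p->0
2. fire R3 via {0↦4, 1↦0, 2↦5, 3↦6}  →  V:2 E:1  edges: 1-r->0
halt: no rule applies after step 2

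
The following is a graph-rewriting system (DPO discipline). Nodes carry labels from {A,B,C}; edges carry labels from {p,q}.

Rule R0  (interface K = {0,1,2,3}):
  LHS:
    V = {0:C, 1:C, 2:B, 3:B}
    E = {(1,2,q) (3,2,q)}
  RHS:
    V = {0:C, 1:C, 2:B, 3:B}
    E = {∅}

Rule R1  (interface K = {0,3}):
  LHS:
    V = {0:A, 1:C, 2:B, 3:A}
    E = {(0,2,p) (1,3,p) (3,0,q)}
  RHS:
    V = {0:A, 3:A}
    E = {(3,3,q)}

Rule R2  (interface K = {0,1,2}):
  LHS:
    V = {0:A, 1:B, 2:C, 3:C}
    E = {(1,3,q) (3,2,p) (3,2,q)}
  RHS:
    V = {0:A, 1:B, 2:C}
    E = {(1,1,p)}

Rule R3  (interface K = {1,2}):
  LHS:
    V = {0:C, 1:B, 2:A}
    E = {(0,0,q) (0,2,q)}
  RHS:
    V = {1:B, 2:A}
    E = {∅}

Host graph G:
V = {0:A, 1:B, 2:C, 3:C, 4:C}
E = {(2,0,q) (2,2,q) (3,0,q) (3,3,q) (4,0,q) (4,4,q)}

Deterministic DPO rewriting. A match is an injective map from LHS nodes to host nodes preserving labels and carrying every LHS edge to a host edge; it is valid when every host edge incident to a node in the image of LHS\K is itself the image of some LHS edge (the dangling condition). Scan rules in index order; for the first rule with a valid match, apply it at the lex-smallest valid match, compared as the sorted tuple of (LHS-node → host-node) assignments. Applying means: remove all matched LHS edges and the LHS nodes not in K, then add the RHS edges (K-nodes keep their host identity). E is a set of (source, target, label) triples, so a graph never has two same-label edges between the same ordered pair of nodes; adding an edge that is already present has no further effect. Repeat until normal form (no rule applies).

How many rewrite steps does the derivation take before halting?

start.  V:5 E:6  edges: 2-q->0 2-q->2 3-q->0 3-q->3 4-q->0 4-q->4
1. fire R3 via {0↦2, 1↦1, 2↦0}  →  V:4 E:4  edges: 3-q->0 3-q->3 4-q->0 4-q->4
2. fire R3 via {0↦3, 1↦1, 2↦0}  →  V:3 E:2  edges: 4-q->0 4-q->4
3. fire R3 via {0↦4, 1↦1, 2↦0}  →  V:2 E:0  edges: ∅
final graph: no rule applies after step 3

Answer: 3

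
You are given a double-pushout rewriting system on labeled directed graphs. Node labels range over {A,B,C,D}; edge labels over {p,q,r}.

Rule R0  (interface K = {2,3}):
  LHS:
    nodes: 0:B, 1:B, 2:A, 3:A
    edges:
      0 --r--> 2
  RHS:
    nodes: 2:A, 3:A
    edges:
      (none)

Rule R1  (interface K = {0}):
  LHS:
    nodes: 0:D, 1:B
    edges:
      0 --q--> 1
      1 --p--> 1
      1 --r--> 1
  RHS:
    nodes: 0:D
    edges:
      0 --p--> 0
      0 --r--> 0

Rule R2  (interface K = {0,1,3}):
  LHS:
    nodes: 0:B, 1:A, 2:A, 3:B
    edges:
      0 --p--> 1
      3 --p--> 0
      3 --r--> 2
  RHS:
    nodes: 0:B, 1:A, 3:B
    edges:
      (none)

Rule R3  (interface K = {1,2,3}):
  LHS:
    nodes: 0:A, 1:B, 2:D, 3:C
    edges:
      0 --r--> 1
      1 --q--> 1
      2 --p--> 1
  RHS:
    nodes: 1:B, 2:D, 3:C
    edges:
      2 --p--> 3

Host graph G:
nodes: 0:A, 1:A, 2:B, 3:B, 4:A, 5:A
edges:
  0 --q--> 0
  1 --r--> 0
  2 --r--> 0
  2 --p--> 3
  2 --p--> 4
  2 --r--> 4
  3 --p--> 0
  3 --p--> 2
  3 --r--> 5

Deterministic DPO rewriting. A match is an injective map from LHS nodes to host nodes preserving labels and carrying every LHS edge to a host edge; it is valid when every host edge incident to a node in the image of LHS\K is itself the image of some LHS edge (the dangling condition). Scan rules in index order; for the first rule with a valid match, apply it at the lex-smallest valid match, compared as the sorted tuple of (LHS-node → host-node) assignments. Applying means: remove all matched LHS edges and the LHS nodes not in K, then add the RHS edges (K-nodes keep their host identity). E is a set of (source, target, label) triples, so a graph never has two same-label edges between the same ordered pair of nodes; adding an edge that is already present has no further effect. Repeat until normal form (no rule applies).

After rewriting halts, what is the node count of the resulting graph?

Answer: 2

Steps:
start.  V:6 E:9  edges: 0-q->0 1-r->0 2-r->0 2-p->3 2-p->4 2-r->4 3-p->0 3-p->2 3-r->5
1. fire R2 via {0↦2, 1↦4, 2↦5, 3↦3}  →  V:5 E:6  edges: 0-q->0 1-r->0 2-r->0 2-p->3 2-r->4 3-p->0
2. fire R2 via {0↦3, 1↦0, 2↦4, 3↦2}  →  V:4 E:3  edges: 0-q->0 1-r->0 2-r->0
3. fire R0 via {0↦2, 1↦3, 2↦0, 3↦1}  →  V:2 E:2  edges: 0-q->0 1-r->0
halt: no rule applies after step 3
NF nodes: {0:A, 1:A}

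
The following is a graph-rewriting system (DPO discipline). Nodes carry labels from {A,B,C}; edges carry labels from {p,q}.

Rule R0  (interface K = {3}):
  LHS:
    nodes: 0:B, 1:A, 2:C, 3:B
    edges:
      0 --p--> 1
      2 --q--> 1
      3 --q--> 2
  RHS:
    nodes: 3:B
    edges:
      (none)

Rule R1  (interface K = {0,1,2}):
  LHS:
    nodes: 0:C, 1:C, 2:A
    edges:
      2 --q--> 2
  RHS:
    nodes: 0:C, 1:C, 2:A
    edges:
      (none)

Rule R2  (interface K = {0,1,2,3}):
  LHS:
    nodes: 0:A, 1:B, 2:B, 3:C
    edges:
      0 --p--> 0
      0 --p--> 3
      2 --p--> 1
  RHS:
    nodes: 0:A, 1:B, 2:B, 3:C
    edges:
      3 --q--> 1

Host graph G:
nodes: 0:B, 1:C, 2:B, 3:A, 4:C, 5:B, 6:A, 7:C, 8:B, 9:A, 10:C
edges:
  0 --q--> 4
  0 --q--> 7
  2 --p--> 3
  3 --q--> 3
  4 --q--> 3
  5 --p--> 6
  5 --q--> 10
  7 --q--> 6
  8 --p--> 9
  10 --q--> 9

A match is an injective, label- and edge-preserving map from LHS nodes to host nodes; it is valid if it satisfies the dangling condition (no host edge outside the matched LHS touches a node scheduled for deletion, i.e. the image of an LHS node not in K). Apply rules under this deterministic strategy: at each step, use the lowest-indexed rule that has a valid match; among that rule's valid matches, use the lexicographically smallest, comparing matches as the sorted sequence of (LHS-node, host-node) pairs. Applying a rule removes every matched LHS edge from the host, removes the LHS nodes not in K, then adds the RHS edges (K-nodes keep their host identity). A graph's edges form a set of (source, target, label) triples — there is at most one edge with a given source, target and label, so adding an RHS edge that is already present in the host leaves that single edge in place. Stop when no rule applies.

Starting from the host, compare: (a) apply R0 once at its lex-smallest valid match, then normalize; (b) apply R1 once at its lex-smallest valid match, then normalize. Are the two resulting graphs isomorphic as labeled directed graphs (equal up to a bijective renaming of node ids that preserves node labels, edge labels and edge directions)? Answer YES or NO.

branch R0-first: apply at {0↦8, 1↦9, 2↦10, 3↦5} → |E|=7, then 3 more step(s) → NF |V|=2 |E|=0 V={0:B, 1:C} E=∅
branch R1-first: apply at {0↦1, 1↦4, 2↦3} → |E|=9, then 3 more step(s) → NF |V|=2 |E|=0 V={0:B, 1:C} E=∅
graphs isomorphic (equal up to label-preserving node renaming)

Answer: YES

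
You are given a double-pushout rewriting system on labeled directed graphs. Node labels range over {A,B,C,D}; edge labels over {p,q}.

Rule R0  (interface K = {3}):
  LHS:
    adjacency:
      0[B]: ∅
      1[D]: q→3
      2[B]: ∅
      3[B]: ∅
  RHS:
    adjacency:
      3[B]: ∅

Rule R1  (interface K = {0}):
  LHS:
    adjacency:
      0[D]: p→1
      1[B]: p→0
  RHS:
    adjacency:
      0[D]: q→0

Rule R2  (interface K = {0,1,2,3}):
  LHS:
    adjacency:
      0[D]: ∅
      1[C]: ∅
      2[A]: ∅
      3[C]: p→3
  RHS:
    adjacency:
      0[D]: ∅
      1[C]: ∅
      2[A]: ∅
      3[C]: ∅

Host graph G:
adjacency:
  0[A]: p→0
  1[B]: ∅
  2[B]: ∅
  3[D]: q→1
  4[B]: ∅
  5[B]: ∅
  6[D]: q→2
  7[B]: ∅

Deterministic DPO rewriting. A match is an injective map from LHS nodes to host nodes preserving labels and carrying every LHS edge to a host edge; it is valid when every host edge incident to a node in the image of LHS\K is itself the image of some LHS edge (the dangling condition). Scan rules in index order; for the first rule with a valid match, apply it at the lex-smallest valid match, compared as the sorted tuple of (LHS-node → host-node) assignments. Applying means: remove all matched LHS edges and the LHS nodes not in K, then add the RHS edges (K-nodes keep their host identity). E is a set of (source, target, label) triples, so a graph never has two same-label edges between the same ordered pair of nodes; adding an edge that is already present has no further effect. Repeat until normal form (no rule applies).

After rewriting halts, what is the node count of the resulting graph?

start.  V:8 E:3  edges: 0-p->0 3-q->1 6-q->2
1. fire R0 via {0↦4, 1↦3, 2↦5, 3↦1}  →  V:5 E:2  edges: 0-p->0 6-q->2
2. fire R0 via {0↦1, 1↦6, 2↦7, 3↦2}  →  V:2 E:1  edges: 0-p->0
final graph: no rule applies after step 2
NF nodes: {0:A, 2:B}

Answer: 2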